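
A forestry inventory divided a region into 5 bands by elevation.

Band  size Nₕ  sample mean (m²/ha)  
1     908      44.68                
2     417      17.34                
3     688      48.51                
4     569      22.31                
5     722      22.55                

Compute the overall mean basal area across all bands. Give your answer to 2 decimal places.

N = 908 + 417 + 688 + 569 + 722 = 3304.
Overall mean = Σ (Nₕ/N)·x̄ₕ — weight by population share, not a simple average.
Σ Nₕx̄ₕ = 908·44.68 + 417·17.34 + 688·48.51 + 569·22.31 + 722·22.55 = 40569.44 + 7230.78 + 33374.88 + 12694.39 + 16281.1 = 110150.59.
Divide by N: 110150.59 / 3304 = 33.3386... → 33.34.

33.34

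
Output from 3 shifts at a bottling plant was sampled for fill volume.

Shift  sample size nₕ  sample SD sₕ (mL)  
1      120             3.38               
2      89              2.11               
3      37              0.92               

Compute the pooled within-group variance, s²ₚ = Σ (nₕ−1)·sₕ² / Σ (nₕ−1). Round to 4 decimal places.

1: (120−1)·3.38² = 119·11.4244 = 1359.5036
2: (89−1)·2.11² = 88·4.4521 = 391.7848
3: (37−1)·0.92² = 36·0.8464 = 30.4704
Numerator = 1781.7588; denominator = Σ(nₕ−1) = 243.
s²ₚ = 1781.7588/243 = 7.332341... → 7.3323.

7.3323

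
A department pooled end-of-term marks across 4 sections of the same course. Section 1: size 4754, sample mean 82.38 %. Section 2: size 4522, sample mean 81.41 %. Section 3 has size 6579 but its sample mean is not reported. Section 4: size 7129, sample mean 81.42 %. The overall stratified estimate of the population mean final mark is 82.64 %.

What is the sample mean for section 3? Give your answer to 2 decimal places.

Σ Nₕx̄ₕ = N·μ, so 6579·x̄_3 = 22984·82.64 − (4754·82.38 + 4522·81.41 + 7129·81.42).
= 1899397.76 − 1340213.72 = 559184.04.
x̄_3 = 559184.04 / 6579 = 84.9953... → 85.00.

85.00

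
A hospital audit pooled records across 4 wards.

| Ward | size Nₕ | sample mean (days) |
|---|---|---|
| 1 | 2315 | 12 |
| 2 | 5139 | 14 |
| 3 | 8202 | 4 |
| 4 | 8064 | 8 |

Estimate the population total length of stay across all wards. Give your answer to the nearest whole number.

197046

Estimate total by summing Nₕ·x̄ₕ over strata.
2315·12 + 5139·14 + 8202·4 + 8064·8 = 27780 + 71946 + 32808 + 64512 = 197046.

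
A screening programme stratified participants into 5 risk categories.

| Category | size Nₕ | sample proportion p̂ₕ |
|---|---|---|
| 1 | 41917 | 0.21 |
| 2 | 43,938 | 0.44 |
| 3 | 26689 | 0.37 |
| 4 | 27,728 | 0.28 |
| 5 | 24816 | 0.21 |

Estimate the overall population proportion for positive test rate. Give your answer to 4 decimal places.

0.3088

Wₕ = Nₕ/N with N = 165088: 0.2539, 0.2661, 0.1617, 0.1680, 0.1503.
p̂_st = 0.2539·0.21 + 0.2661·0.44 + 0.1617·0.37 + 0.1680·0.28 + 0.1503·0.21 ≈ 0.308838... → 0.3088.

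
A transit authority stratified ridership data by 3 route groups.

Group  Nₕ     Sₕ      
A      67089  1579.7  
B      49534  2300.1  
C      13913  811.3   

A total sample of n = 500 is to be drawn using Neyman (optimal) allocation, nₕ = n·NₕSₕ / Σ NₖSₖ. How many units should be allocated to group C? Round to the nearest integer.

24

Σ NₕSₕ = 67089·1579.7 + 49534·2300.1 + 13913·811.3 = 231201263.6.
Share for C: 11287616.9/231201263.6 = 0.04882.
n_C = 500 × 0.04882 = 24.411... → 24.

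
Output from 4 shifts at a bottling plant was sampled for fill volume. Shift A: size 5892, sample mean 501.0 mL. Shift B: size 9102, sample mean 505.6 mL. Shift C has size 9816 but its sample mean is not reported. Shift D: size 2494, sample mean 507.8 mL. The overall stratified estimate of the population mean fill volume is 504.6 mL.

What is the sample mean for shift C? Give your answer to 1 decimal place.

505.0

N = 5892 + 9102 + 9816 + 2494 = 27304.
Overall total = μ·N = 504.6·27304 = 13777598.4.
Subtract the known strata: 5892·501.0 + 9102·505.6 + 2494·507.8 = 8820316.4.
Remaining total for shift C: 13777598.4 − 8820316.4 = 4957282.
Divide by its size: 4957282 / 9816 = 505.021... → 505.0.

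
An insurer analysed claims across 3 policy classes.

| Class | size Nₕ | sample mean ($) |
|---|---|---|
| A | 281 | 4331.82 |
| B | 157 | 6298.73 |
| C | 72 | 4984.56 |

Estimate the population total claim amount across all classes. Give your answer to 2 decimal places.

A: 281·4331.82 = 1217241.42
B: 157·6298.73 = 988900.61
C: 72·4984.56 = 358888.32
τ̂ = Σ Nₕx̄ₕ = 2565030.35.

2565030.35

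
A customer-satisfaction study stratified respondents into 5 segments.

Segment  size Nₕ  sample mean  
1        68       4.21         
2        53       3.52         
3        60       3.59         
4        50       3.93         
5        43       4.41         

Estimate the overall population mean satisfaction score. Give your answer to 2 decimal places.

3.92

x̄_st = (Σ Nₕx̄ₕ) / (Σ Nₕ) = (68·4.21 + 53·3.52 + 60·3.59 + 50·3.93 + 43·4.41) / 274
= 1074.37 / 274 = 3.9211... → 3.92.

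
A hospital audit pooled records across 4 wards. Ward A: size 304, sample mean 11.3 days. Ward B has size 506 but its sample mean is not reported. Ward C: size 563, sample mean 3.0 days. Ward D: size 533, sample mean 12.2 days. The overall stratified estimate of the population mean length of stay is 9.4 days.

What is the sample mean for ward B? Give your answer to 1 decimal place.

N = 304 + 506 + 563 + 533 = 1906.
Overall total = μ·N = 9.4·1906 = 17916.4.
Subtract the known strata: 304·11.3 + 563·3.0 + 533·12.2 = 11626.8.
Remaining total for ward B: 17916.4 − 11626.8 = 6289.6.
Divide by its size: 6289.6 / 506 = 12.430... → 12.4.

12.4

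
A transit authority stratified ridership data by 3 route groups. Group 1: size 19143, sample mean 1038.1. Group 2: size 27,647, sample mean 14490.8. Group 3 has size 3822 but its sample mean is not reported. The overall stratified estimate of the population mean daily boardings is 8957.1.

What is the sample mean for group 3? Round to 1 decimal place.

8591.6

Σ Nₕx̄ₕ = N·μ, so 3822·x̄_3 = 50612·8957.1 − (19143·1038.1 + 27647·14490.8).
= 453336745.2 − 420499495.9 = 32837249.3.
x̄_3 = 32837249.3 / 3822 = 8591.640... → 8591.6.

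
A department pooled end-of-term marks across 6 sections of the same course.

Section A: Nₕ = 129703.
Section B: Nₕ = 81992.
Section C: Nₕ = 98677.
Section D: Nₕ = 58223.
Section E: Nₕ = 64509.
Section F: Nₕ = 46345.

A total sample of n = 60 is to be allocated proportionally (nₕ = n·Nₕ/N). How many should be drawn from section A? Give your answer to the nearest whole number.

16

N = 129703 + 81992 + 98677 + 58223 + 64509 + 46345 = 479449.
n_A = 60·129703/479449 = 16.232... → 16.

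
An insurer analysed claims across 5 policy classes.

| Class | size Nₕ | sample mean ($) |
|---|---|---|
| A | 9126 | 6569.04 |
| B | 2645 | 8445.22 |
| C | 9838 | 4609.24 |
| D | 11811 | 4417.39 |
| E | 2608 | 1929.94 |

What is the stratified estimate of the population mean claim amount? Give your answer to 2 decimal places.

5130.44

N = 36028; weights Wₕ = Nₕ/N = (0.2533, 0.0734, 0.2731, 0.3278, 0.0724).
x̄_st = Σ Wₕ·x̄ₕ = 0.2533·6569.04 + 0.0734·8445.22 + 0.2731·4609.24 + 0.3278·4417.39 + 0.0724·1929.94 ≈ 5130.4387...
→ 5130.44.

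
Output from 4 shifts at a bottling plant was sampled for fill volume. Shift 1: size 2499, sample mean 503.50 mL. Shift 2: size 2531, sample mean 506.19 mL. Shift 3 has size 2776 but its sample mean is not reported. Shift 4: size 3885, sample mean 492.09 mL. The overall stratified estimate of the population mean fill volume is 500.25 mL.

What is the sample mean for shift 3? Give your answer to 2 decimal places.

503.33

N = 2499 + 2531 + 2776 + 3885 = 11691.
Overall total = μ·N = 500.25·11691 = 5848422.75.
Subtract the known strata: 2499·503.50 + 2531·506.19 + 3885·492.09 = 4451183.04.
Remaining total for shift 3: 5848422.75 − 4451183.04 = 1397239.71.
Divide by its size: 1397239.71 / 2776 = 503.3284... → 503.33.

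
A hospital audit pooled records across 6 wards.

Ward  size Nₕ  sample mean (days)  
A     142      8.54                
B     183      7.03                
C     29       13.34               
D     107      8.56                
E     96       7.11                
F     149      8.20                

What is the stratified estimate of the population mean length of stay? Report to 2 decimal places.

N = 706; weights Wₕ = Nₕ/N = (0.2011, 0.2592, 0.0411, 0.1516, 0.1360, 0.2110).
x̄_st = Σ Wₕ·x̄ₕ = 0.2011·8.54 + 0.2592·7.03 + 0.0411·13.34 + 0.1516·8.56 + 0.1360·7.11 + 0.2110·8.20 ≈ 8.0826...
→ 8.08.

8.08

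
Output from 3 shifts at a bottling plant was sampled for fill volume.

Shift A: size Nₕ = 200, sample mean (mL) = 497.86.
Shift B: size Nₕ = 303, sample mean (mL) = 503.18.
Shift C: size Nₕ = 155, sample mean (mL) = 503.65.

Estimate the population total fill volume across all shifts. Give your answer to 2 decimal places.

Population total = Σ Nₕ·x̄ₕ (each stratum's size times its mean).
200·497.86 + 303·503.18 + 155·503.65 = 99572 + 152463.54 + 78065.75 = 330101.29.

330101.29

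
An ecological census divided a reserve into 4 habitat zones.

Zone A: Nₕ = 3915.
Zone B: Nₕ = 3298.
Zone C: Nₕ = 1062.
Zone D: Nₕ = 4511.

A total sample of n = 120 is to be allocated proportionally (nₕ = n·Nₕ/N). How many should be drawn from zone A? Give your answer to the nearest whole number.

37

N = 3915 + 3298 + 1062 + 4511 = 12786.
n_A = 120·3915/12786 = 36.743... → 37.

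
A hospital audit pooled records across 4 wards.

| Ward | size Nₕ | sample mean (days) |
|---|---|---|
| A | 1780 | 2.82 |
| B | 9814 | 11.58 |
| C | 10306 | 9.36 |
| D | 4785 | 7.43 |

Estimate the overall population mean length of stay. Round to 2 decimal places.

N = 1780 + 9814 + 10306 + 4785 = 26685.
Overall mean = Σ (Nₕ/N)·x̄ₕ — weight by population share, not a simple average.
Σ Nₕx̄ₕ = 1780·2.82 + 9814·11.58 + 10306·9.36 + 4785·7.43 = 5019.6 + 113646.12 + 96464.16 + 35552.55 = 250682.43.
Divide by N: 250682.43 / 26685 = 9.3941... → 9.39.

9.39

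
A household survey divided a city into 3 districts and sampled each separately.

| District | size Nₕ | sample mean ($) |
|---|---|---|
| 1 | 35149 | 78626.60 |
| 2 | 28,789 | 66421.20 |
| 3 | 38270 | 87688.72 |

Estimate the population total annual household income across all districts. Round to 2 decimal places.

Population total = Σ Nₕ·x̄ₕ (each stratum's size times its mean).
35149·78626.60 + 28789·66421.20 + 38270·87688.72 = 2763646363.4 + 1912199926.8 + 3355847314.4 = 8031693604.60.

8031693604.60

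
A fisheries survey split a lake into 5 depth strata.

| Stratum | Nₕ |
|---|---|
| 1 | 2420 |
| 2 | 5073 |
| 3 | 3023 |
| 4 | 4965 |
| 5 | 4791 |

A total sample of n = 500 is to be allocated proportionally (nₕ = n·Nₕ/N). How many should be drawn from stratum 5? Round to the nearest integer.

118

Share of stratum 5 = 4791/20272 = 0.23634.
Allocate 500 × 0.23634 = 118.168... → 118.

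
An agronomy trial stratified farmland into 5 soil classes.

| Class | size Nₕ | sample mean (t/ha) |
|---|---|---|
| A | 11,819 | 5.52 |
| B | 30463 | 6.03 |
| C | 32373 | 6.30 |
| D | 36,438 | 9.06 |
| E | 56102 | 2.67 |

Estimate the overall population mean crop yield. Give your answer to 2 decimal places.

x̄_st = (Σ Nₕx̄ₕ) / (Σ Nₕ) = (11819·5.52 + 30463·6.03 + 32373·6.30 + 36438·9.06 + 56102·2.67) / 167195
= 932803.29 / 167195 = 5.5791... → 5.58.

5.58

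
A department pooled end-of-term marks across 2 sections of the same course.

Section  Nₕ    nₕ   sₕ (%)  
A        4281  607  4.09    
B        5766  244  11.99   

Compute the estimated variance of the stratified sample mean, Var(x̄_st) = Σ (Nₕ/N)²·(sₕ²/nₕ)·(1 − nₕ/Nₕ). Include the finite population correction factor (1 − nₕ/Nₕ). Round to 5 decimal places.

N = 10047; Wₕ = Nₕ/N.
section A: (4281/10047)²·4.09²/607·(1 − 607/4281) = 0.00429407
section B: (5766/10047)²·11.99²/244·(1 − 244/5766) = 0.18584324
Sum = 0.19013732 → 0.19014.

0.19014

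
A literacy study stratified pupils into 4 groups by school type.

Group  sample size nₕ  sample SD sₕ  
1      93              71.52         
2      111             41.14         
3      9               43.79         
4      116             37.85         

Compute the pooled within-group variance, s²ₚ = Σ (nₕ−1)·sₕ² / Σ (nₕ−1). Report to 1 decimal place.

1: (93−1)·71.52² = 92·5115.1104 = 470590.1568
2: (111−1)·41.14² = 110·1692.4996 = 186174.956
3: (9−1)·43.79² = 8·1917.5641 = 15340.5128
4: (116−1)·37.85² = 115·1432.6225 = 164751.5875
Numerator = 836857.2131; denominator = Σ(nₕ−1) = 325.
s²ₚ = 836857.2131/325 = 2574.945... → 2574.9.

2574.9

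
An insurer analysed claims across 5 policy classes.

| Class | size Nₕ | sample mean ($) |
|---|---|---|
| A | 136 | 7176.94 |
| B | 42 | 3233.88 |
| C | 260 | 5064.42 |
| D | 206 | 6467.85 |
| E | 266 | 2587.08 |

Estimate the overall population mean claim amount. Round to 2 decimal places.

N = 136 + 42 + 260 + 206 + 266 = 910.
Overall mean = Σ (Nₕ/N)·x̄ₕ — weight by population share, not a simple average.
Σ Nₕx̄ₕ = 136·7176.94 + 42·3233.88 + 260·5064.42 + 206·6467.85 + 266·2587.08 = 976063.84 + 135822.96 + 1316749.2 + 1332377.1 + 688163.28 = 4449176.38.
Divide by N: 4449176.38 / 910 = 4889.2048... → 4889.20.

4889.20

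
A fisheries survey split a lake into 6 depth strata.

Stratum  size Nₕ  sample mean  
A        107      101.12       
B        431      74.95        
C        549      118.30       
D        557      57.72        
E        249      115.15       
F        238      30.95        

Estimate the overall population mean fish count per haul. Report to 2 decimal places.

N = 2131; weights Wₕ = Nₕ/N = (0.0502, 0.2023, 0.2576, 0.2614, 0.1168, 0.1117).
x̄_st = Σ Wₕ·x̄ₕ = 0.0502·101.12 + 0.2023·74.95 + 0.2576·118.30 + 0.2614·57.72 + 0.1168·115.15 + 0.1117·30.95 ≈ 82.7116...
→ 82.71.

82.71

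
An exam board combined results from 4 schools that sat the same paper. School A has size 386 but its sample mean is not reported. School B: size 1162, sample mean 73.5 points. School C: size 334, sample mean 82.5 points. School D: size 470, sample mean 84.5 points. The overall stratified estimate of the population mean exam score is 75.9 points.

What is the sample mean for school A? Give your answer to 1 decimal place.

66.9

N = 386 + 1162 + 334 + 470 = 2352.
Overall total = μ·N = 75.9·2352 = 178516.8.
Subtract the known strata: 1162·73.5 + 334·82.5 + 470·84.5 = 152677.
Remaining total for school A: 178516.8 − 152677 = 25839.8.
Divide by its size: 25839.8 / 386 = 66.942... → 66.9.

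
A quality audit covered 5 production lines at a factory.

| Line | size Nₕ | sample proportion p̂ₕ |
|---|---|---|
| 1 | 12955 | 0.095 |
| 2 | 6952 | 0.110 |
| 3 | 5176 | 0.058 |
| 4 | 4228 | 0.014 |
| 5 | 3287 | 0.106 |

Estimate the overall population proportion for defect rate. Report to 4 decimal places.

0.0829

N = 12955 + 6952 + 5176 + 4228 + 3287 = 32598.
Overall proportion = Σ (Nₕ/N)·p̂ₕ.
Σ Nₕp̂ₕ = 1230.725 + 764.72 + 300.208 + 59.192 + 348.422 = 2703.267.
2703.267 / 32598 = 0.082927... → 0.0829.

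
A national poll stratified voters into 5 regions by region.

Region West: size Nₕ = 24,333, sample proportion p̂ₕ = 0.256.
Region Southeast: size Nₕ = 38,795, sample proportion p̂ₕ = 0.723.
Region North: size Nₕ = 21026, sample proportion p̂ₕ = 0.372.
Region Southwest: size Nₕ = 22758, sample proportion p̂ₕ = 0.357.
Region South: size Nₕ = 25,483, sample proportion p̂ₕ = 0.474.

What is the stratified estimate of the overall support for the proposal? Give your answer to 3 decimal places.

0.471

Wₕ = Nₕ/N with N = 132395: 0.1838, 0.2930, 0.1588, 0.1719, 0.1925.
p̂_st = 0.1838·0.256 + 0.2930·0.723 + 0.1588·0.372 + 0.1719·0.357 + 0.1925·0.474 ≈ 0.47059... → 0.471.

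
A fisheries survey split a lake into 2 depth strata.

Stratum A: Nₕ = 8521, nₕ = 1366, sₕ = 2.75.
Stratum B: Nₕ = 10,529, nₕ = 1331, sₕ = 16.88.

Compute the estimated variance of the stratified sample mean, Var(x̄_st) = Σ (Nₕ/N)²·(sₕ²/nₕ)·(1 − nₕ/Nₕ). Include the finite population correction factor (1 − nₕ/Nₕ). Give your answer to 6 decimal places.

0.058059

N = 19050. Term for each stratum: Wₕ²sₕ²/nₕ·(1−nₕ/Nₕ).
Var(x̄_st) = 0.000930090 + 0.057129102 = 0.058059192 → 0.058059.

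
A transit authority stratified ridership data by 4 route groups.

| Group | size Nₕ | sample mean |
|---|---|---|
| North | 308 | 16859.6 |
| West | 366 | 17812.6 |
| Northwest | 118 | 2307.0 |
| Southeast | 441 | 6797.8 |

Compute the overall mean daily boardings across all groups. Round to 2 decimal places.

x̄_st = (Σ Nₕx̄ₕ) / (Σ Nₕ) = (308·16859.6 + 366·17812.6 + 118·2307.0 + 441·6797.8) / 1233
= 14982224.2 / 1233 = 12151.0334... → 12151.03.

12151.03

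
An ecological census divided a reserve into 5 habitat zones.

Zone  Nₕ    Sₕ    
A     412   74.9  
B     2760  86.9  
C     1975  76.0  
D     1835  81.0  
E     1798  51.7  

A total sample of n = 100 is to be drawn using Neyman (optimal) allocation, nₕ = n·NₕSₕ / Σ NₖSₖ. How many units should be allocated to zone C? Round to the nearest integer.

23

A: NₕSₕ = 412·74.9 = 30858.8
B: NₕSₕ = 2760·86.9 = 239844
C: NₕSₕ = 1975·76.0 = 150100
D: NₕSₕ = 1835·81.0 = 148635
E: NₕSₕ = 1798·51.7 = 92956.6
Σ NₕSₕ = 662394.4.
n_C = 100·150100/662394.4 = 22.660... → 23.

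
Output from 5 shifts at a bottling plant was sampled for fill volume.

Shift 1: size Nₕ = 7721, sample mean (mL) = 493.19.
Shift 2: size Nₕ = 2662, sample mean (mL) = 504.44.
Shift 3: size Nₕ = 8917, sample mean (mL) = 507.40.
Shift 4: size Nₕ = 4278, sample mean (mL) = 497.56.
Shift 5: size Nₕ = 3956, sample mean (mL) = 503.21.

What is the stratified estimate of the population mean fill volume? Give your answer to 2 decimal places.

N = 7721 + 2662 + 8917 + 4278 + 3956 = 27534.
The stratified mean weights each stratum mean by its population share Nₕ/N.
Σ Nₕx̄ₕ = 7721·493.19 + 2662·504.44 + 8917·507.40 + 4278·497.56 + 3956·503.21 = 3807919.99 + 1342819.28 + 4524485.8 + 2128561.68 + 1990698.76 = 13794485.51.
Divide by N: 13794485.51 / 27534 = 500.9982... → 501.00.

501.00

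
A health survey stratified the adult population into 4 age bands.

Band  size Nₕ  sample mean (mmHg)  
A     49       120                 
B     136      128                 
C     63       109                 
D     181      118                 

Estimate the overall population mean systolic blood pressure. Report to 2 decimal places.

x̄_st = (Σ Nₕx̄ₕ) / (Σ Nₕ) = (49·120 + 136·128 + 63·109 + 181·118) / 429
= 51513 / 429 = 120.0769... → 120.08.

120.08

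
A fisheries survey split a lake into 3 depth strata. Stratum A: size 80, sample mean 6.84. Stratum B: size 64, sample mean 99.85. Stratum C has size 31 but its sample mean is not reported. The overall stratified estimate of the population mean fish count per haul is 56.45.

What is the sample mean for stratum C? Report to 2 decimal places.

94.88

Σ Nₕx̄ₕ = N·μ, so 31·x̄_C = 175·56.45 − (80·6.84 + 64·99.85).
= 9878.75 − 6937.6 = 2941.15.
x̄_C = 2941.15 / 31 = 94.8758... → 94.88.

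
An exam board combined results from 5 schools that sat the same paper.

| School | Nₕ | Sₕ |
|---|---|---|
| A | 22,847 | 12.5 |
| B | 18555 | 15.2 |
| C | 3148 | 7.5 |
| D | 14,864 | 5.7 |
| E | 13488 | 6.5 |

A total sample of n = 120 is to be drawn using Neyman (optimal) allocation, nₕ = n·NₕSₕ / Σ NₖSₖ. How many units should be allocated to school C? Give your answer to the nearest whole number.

4

Σ NₕSₕ = 22847·12.5 + 18555·15.2 + 3148·7.5 + 14864·5.7 + 13488·6.5 = 763630.3.
Share for C: 23610/763630.3 = 0.03092.
n_C = 120 × 0.03092 = 3.710... → 4.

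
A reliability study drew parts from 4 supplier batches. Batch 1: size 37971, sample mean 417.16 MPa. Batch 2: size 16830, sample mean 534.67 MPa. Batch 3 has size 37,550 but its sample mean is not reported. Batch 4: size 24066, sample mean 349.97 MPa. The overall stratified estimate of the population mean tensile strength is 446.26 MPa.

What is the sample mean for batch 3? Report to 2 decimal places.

497.77

Σ Nₕx̄ₕ = N·μ, so 37550·x̄_3 = 116417·446.26 − (37971·417.16 + 16830·534.67 + 24066·349.97).
= 51952250.42 − 33260856.48 = 18691393.94.
x̄_3 = 18691393.94 / 37550 = 497.7735... → 497.77.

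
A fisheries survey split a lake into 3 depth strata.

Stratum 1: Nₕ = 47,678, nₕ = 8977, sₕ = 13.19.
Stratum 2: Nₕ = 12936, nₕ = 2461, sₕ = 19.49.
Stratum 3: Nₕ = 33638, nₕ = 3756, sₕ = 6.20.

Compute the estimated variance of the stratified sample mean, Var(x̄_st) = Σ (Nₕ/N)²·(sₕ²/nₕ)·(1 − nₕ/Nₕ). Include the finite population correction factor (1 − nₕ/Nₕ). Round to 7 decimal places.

0.0075379

N = 94252; Wₕ = Nₕ/N.
stratum 1: (47678/94252)²·13.19²/8977·(1 − 8977/47678) = 0.0040254778
stratum 2: (12936/94252)²·19.49²/2461·(1 − 2461/12936) = 0.0023544255
stratum 3: (33638/94252)²·6.20²/3756·(1 − 3756/33638) = 0.0011580211
Sum = 0.0075379244 → 0.0075379.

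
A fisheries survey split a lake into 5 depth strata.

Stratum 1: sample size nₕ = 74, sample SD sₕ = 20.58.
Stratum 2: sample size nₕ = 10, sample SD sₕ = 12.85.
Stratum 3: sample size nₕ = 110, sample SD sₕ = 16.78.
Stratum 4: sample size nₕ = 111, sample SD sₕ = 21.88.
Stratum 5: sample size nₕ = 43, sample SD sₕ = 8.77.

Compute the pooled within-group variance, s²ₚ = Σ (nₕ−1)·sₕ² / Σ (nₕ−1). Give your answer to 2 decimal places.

346.90

1: (74−1)·20.58² = 73·423.5364 = 30918.1572
2: (10−1)·12.85² = 9·165.1225 = 1486.1025
3: (110−1)·16.78² = 109·281.5684 = 30690.9556
4: (111−1)·21.88² = 110·478.7344 = 52660.784
5: (43−1)·8.77² = 42·76.9129 = 3230.3418
Numerator = 118986.3411; denominator = Σ(nₕ−1) = 343.
s²ₚ = 118986.3411/343 = 346.8990... → 346.90.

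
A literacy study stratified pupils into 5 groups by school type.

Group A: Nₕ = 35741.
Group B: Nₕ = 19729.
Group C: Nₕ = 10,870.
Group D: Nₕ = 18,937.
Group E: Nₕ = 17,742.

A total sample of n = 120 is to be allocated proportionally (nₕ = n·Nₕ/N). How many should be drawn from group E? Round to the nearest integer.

Share of group E = 17742/103019 = 0.17222.
Allocate 120 × 0.17222 = 20.666... → 21.

21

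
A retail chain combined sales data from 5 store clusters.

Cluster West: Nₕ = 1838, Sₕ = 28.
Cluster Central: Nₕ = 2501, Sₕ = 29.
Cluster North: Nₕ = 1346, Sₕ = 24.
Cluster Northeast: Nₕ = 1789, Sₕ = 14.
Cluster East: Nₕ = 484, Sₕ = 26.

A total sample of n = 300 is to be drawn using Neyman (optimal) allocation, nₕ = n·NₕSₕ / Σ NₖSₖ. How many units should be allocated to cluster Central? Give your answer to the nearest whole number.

Σ NₕSₕ = 1838·28 + 2501·29 + 1346·24 + 1789·14 + 484·26 = 193927.
Share for Central: 72529/193927 = 0.37400.
n_Central = 300 × 0.37400 = 112.200... → 112.

112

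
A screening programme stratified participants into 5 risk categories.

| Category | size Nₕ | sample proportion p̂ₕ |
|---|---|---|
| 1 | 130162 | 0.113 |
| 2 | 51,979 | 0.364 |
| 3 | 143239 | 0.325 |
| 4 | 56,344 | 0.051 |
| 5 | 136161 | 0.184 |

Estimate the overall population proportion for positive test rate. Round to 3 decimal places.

Wₕ = Nₕ/N with N = 517885: 0.2513, 0.1004, 0.2766, 0.1088, 0.2629.
p̂_st = 0.2513·0.113 + 0.1004·0.364 + 0.2766·0.325 + 0.1088·0.051 + 0.2629·0.184 ≈ 0.20875... → 0.209.

0.209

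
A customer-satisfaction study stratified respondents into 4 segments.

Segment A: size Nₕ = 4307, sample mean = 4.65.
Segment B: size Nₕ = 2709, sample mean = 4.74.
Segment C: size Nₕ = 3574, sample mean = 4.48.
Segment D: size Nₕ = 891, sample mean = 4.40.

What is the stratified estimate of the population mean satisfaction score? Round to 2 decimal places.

N = 11481; weights Wₕ = Nₕ/N = (0.3751, 0.2360, 0.3113, 0.0776).
x̄_st = Σ Wₕ·x̄ₕ = 0.3751·4.65 + 0.2360·4.74 + 0.3113·4.48 + 0.0776·4.40 ≈ 4.5989...
→ 4.60.

4.60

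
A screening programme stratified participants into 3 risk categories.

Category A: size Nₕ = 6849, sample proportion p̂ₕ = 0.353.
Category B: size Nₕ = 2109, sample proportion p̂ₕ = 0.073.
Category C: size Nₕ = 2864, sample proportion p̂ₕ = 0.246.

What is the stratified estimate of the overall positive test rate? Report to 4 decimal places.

N = 6849 + 2109 + 2864 = 11822.
Overall proportion = Σ (Nₕ/N)·p̂ₕ.
Σ Nₕp̂ₕ = 2417.697 + 153.957 + 704.544 = 3276.198.
3276.198 / 11822 = 0.277127... → 0.2771.

0.2771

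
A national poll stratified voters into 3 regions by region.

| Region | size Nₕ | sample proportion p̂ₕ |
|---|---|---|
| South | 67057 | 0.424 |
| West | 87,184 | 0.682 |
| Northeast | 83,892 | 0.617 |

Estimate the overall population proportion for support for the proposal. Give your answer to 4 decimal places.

Wₕ = Nₕ/N with N = 238133: 0.2816, 0.3661, 0.3523.
p̂_st = 0.2816·0.424 + 0.3661·0.682 + 0.3523·0.617 ≈ 0.586450... → 0.5864.

0.5864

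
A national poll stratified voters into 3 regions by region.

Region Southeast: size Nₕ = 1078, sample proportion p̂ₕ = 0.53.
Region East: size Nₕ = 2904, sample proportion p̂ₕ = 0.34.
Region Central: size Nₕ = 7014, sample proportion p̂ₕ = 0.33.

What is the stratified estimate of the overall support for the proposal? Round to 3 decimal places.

0.352

Wₕ = Nₕ/N with N = 10996: 0.0980, 0.2641, 0.6379.
p̂_st = 0.0980·0.53 + 0.2641·0.34 + 0.6379·0.33 ≈ 0.35225... → 0.352.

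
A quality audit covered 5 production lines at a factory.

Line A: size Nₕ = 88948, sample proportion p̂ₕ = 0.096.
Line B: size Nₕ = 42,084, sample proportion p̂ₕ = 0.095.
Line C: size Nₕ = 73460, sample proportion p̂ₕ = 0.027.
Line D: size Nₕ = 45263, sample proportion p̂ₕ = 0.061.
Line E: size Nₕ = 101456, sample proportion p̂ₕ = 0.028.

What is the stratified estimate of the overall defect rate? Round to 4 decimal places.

N = 88948 + 42084 + 73460 + 45263 + 101456 = 351211.
Overall proportion = Σ (Nₕ/N)·p̂ₕ.
Σ Nₕp̂ₕ = 8539.008 + 3997.98 + 1983.42 + 2761.043 + 2840.768 = 20122.219.
20122.219 / 351211 = 0.057294... → 0.0573.

0.0573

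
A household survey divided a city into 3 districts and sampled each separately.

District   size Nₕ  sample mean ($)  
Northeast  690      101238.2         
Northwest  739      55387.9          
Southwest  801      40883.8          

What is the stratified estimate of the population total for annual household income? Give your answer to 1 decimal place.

143533939.9

Estimate total by summing Nₕ·x̄ₕ over strata.
690·101238.2 + 739·55387.9 + 801·40883.8 = 69854358 + 40931658.1 + 32747923.8 = 143533939.9.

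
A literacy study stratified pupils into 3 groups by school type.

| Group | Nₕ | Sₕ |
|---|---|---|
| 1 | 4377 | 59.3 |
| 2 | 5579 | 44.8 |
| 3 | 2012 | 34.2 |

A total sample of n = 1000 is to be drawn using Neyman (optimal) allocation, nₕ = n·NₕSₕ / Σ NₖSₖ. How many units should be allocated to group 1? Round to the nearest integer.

1: NₕSₕ = 4377·59.3 = 259556.1
2: NₕSₕ = 5579·44.8 = 249939.2
3: NₕSₕ = 2012·34.2 = 68810.4
Σ NₕSₕ = 578305.7.
n_1 = 1000·259556.1/578305.7 = 448.822... → 449.

449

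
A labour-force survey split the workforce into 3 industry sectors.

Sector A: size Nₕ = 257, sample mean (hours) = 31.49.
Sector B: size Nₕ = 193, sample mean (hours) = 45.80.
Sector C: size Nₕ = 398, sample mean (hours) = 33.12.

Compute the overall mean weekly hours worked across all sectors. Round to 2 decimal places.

N = 848; weights Wₕ = Nₕ/N = (0.3031, 0.2276, 0.4693).
x̄_st = Σ Wₕ·x̄ₕ = 0.3031·31.49 + 0.2276·45.80 + 0.4693·33.12 ≈ 35.5119...
→ 35.51.

35.51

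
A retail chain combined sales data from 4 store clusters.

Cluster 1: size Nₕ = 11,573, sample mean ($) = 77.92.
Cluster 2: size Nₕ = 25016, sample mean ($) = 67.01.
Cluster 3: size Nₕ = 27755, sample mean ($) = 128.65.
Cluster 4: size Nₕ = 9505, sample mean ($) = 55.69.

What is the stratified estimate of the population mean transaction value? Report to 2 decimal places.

90.43

x̄_st = (Σ Nₕx̄ₕ) / (Σ Nₕ) = (11573·77.92 + 25016·67.01 + 27755·128.65 + 9505·55.69) / 73849
= 6678104.52 / 73849 = 90.4292... → 90.43.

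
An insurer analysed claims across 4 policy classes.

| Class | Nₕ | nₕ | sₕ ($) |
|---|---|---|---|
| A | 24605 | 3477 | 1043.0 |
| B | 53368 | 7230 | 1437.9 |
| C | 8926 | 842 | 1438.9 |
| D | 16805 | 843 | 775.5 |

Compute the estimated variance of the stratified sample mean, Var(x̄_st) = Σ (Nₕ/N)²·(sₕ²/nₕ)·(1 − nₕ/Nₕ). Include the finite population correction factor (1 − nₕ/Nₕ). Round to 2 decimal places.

N = 103704; Wₕ = Nₕ/N.
class A: (24605/103704)²·1043.0²/3477·(1 − 3477/24605) = 15.12358
class B: (53368/103704)²·1437.9²/7230·(1 − 7230/53368) = 65.47383
class C: (8926/103704)²·1438.9²/842·(1 − 842/8926) = 16.49838
class D: (16805/103704)²·775.5²/843·(1 − 843/16805) = 17.79389
Sum = 114.88968 → 114.89.

114.89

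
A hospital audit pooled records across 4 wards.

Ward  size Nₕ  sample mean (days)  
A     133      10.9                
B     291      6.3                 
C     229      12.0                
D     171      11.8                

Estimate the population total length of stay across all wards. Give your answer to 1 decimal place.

8048.8

Estimate total by summing Nₕ·x̄ₕ over strata.
133·10.9 + 291·6.3 + 229·12.0 + 171·11.8 = 1449.7 + 1833.3 + 2748 + 2017.8 = 8048.8.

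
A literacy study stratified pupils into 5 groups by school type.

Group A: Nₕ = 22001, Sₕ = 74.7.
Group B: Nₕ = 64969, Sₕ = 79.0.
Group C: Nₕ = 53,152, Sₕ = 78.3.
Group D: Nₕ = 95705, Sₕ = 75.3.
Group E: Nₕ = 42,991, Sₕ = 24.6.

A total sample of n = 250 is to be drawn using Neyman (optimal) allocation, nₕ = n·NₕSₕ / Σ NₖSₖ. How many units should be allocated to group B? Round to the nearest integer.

Σ NₕSₕ = 22001·74.7 + 64969·79.0 + 53152·78.3 + 95705·75.3 + 42991·24.6 = 19201992.4.
Share for B: 5132551/19201992.4 = 0.26729.
n_B = 250 × 0.26729 = 66.823... → 67.

67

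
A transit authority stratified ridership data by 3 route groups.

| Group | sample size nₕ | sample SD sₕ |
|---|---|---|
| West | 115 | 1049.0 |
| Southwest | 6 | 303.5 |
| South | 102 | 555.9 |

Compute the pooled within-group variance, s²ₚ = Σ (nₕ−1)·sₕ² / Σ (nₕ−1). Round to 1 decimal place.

Degrees of freedom: 114 + 5 + 101 = 220.
Σ(nₕ−1)sₕ² = 114·1100401 + 5·92112.25 + 101·309024.81 = 157117781.06.
s²ₚ = 157117781.06 / 220 = 714171.732... → 714171.7.

714171.7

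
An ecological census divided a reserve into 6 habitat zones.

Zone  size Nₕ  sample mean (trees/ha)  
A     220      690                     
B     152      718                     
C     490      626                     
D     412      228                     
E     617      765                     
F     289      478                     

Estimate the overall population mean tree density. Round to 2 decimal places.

N = 2180; weights Wₕ = Nₕ/N = (0.1009, 0.0697, 0.2248, 0.1890, 0.2830, 0.1326).
x̄_st = Σ Wₕ·x̄ₕ = 0.1009·690 + 0.0697·718 + 0.2248·626 + 0.1890·228 + 0.2830·765 + 0.1326·478 ≈ 583.3757...
→ 583.38.

583.38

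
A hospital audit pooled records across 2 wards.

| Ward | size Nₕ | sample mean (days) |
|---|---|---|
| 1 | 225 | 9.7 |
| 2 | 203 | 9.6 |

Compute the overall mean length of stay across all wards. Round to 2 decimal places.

N = 225 + 203 = 428.
Weight each subgroup mean by Nₕ/N and sum.
Σ Nₕx̄ₕ = 225·9.7 + 203·9.6 = 2182.5 + 1948.8 = 4131.3.
Divide by N: 4131.3 / 428 = 9.6526... → 9.65.

9.65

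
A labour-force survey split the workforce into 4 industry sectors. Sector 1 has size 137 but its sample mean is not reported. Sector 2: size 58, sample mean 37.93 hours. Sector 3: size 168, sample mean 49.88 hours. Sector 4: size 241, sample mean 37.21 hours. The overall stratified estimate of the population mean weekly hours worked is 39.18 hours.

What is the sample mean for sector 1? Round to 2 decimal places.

Σ Nₕx̄ₕ = N·μ, so 137·x̄_1 = 604·39.18 − (58·37.93 + 168·49.88 + 241·37.21).
= 23664.72 − 19547.39 = 4117.33.
x̄_1 = 4117.33 / 137 = 30.0535... → 30.05.

30.05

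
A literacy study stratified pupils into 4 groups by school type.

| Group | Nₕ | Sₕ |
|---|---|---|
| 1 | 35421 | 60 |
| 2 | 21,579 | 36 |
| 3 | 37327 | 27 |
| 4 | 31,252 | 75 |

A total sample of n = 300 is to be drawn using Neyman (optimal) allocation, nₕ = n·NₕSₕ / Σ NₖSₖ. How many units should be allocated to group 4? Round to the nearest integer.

1: NₕSₕ = 35421·60 = 2125260
2: NₕSₕ = 21579·36 = 776844
3: NₕSₕ = 37327·27 = 1007829
4: NₕSₕ = 31252·75 = 2343900
Σ NₕSₕ = 6253833.
n_4 = 300·2343900/6253833 = 112.438... → 112.

112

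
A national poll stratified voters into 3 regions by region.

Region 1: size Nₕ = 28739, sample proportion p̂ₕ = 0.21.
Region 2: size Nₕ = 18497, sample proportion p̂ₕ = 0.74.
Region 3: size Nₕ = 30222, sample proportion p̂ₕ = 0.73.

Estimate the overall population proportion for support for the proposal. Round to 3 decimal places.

0.539

N = 28739 + 18497 + 30222 = 77458.
Overall proportion = Σ (Nₕ/N)·p̂ₕ.
Σ Nₕp̂ₕ = 6035.19 + 13687.78 + 22062.06 = 41785.03.
41785.03 / 77458 = 0.53945... → 0.539.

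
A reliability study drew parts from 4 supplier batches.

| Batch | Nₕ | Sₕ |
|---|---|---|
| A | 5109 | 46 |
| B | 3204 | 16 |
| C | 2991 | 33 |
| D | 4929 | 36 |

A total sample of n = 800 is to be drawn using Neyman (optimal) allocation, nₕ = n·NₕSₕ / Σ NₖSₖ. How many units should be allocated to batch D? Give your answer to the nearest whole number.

252

A: NₕSₕ = 5109·46 = 235014
B: NₕSₕ = 3204·16 = 51264
C: NₕSₕ = 2991·33 = 98703
D: NₕSₕ = 4929·36 = 177444
Σ NₕSₕ = 562425.
n_D = 800·177444/562425 = 252.398... → 252.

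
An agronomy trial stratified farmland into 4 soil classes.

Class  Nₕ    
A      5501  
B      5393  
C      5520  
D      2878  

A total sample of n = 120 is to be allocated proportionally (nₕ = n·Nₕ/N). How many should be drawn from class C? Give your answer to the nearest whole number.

N = 5501 + 5393 + 5520 + 2878 = 19292.
n_C = 120·5520/19292 = 34.335... → 34.

34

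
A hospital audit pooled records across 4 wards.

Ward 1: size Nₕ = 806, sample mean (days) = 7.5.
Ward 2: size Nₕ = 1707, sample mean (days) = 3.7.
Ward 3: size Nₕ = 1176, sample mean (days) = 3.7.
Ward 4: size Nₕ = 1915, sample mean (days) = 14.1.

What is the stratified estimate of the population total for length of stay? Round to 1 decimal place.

Population total = Σ Nₕ·x̄ₕ (each stratum's size times its mean).
806·7.5 + 1707·3.7 + 1176·3.7 + 1915·14.1 = 6045 + 6315.9 + 4351.2 + 27001.5 = 43713.6.

43713.6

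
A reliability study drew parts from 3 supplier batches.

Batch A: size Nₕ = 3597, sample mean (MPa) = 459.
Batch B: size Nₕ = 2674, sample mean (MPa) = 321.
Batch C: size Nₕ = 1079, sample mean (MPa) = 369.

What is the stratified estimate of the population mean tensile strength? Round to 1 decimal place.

x̄_st = (Σ Nₕx̄ₕ) / (Σ Nₕ) = (3597·459 + 2674·321 + 1079·369) / 7350
= 2907528 / 7350 = 395.582... → 395.6.

395.6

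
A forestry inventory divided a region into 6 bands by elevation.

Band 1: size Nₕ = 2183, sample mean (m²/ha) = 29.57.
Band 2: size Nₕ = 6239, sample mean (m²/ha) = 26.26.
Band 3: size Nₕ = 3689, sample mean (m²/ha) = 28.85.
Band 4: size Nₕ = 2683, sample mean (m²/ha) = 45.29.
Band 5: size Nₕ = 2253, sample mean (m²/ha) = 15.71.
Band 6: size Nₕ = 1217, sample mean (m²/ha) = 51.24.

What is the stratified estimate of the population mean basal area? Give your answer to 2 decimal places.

30.34

N = 18264; weights Wₕ = Nₕ/N = (0.1195, 0.3416, 0.2020, 0.1469, 0.1234, 0.0666).
x̄_st = Σ Wₕ·x̄ₕ = 0.1195·29.57 + 0.3416·26.26 + 0.2020·28.85 + 0.1469·45.29 + 0.1234·15.71 + 0.0666·51.24 ≈ 30.3374...
→ 30.34.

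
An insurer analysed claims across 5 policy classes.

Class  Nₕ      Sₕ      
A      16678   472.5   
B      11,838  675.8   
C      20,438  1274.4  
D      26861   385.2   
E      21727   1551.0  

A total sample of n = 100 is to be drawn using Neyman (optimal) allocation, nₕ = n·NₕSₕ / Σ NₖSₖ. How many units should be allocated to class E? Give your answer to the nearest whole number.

Σ NₕSₕ = 16678·472.5 + 11838·675.8 + 20438·1274.4 + 26861·385.2 + 21727·1551.0 = 85972096.8.
Share for E: 33698577/85972096.8 = 0.39197.
n_E = 100 × 0.39197 = 39.197... → 39.

39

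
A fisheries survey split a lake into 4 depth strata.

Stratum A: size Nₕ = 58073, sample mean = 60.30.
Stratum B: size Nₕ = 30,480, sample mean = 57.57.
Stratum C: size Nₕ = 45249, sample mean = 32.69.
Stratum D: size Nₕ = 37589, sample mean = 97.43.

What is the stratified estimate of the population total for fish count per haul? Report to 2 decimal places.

Estimate total by summing Nₕ·x̄ₕ over strata.
58073·60.30 + 30480·57.57 + 45249·32.69 + 37589·97.43 = 3501801.9 + 1754733.6 + 1479189.81 + 3662296.27 = 10398021.58.

10398021.58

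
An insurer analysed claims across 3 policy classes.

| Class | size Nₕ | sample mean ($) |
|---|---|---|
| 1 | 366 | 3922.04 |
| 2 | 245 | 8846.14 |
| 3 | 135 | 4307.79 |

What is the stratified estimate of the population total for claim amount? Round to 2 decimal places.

4184322.59

Population total = Σ Nₕ·x̄ₕ (each stratum's size times its mean).
366·3922.04 + 245·8846.14 + 135·4307.79 = 1435466.64 + 2167304.3 + 581551.65 = 4184322.59.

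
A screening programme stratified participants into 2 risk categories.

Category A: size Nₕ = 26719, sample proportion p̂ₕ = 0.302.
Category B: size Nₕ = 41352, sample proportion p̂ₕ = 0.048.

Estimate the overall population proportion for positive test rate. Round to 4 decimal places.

Wₕ = Nₕ/N with N = 68071: 0.3925, 0.6075.
p̂_st = 0.3925·0.302 + 0.6075·0.048 ≈ 0.147699... → 0.1477.

0.1477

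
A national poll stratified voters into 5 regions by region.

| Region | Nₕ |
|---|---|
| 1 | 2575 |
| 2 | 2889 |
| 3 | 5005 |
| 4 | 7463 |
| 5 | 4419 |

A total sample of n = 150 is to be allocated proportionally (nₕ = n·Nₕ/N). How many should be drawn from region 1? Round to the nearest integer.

N = 2575 + 2889 + 5005 + 7463 + 4419 = 22351.
n_1 = 150·2575/22351 = 17.281... → 17.

17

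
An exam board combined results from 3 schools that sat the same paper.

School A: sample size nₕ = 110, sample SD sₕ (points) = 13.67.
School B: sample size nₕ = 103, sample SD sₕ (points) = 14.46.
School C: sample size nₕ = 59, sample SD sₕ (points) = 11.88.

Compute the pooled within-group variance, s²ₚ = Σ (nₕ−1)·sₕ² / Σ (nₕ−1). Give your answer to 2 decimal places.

185.43

A: (110−1)·13.67² = 109·186.8689 = 20368.7101
B: (103−1)·14.46² = 102·209.0916 = 21327.3432
C: (59−1)·11.88² = 58·141.1344 = 8185.7952
Numerator = 49881.8485; denominator = Σ(nₕ−1) = 269.
s²ₚ = 49881.8485/269 = 185.4344... → 185.43.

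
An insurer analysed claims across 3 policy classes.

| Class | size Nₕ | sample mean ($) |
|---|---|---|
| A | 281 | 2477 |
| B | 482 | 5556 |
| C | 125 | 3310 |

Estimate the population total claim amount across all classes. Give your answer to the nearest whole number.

A: 281·2477 = 696037
B: 482·5556 = 2677992
C: 125·3310 = 413750
τ̂ = Σ Nₕx̄ₕ = 3787779.

3787779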